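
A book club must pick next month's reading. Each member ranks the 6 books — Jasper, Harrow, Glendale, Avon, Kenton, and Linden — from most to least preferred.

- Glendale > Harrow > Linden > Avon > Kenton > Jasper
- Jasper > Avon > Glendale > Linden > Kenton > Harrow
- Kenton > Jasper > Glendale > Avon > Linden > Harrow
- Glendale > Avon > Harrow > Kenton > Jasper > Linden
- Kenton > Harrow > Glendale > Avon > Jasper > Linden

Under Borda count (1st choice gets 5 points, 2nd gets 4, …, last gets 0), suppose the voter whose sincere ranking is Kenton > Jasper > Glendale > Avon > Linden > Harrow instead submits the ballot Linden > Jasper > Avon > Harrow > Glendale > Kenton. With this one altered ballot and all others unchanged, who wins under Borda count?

Glendale

Borda totals with the altered ballot: Jasper 11, Harrow 13, Glendale 17, Avon 15, Kenton 9, Linden 10.
The winner is unchanged: still Glendale.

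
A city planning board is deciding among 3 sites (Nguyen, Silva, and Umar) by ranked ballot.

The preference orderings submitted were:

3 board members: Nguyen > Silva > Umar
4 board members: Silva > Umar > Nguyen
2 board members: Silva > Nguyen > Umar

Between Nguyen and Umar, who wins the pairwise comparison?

Ballots ranking Nguyen above Umar: 3+2 = 5.
Ballots ranking Umar above Nguyen: 4.
Nguyen wins the head-to-head, 5–4.

Nguyen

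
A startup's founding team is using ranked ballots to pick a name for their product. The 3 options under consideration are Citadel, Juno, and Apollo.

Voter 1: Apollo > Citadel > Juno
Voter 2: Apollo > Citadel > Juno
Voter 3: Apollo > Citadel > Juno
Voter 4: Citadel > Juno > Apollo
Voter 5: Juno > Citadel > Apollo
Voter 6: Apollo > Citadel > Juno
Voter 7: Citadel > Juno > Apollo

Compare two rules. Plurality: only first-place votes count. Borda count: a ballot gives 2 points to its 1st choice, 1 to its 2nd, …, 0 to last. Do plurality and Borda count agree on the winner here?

No

Plurality first-place counts: Citadel 2, Juno 1, Apollo 4 → Apollo.
Borda totals: Citadel 9, Juno 4, Apollo 8 → Citadel.
The two rules disagree: plurality picks Apollo, Borda picks Citadel.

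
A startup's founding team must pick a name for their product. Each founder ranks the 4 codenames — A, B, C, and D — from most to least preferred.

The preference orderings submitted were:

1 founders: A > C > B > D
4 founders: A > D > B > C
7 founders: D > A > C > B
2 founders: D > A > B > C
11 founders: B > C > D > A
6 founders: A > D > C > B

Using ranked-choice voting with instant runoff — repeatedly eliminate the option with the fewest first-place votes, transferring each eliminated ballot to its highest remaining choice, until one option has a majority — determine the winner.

Round 1: A 11, B 11, D 9, C 0. C has the fewest and is eliminated.
Round 2: A 11, B 11, D 9. D has the fewest and is eliminated.
Round 3: A 20, B 11. A has a majority.

A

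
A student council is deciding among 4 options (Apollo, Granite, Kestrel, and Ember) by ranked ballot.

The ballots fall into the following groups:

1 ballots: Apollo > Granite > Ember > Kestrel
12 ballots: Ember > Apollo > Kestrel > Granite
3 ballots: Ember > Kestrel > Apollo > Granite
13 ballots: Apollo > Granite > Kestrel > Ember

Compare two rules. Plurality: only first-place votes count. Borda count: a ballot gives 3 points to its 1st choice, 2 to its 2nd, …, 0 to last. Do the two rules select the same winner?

Plurality first-place counts: Apollo 14, Granite 0, Kestrel 0, Ember 15 → Ember.
Borda totals: Apollo 69, Granite 28, Kestrel 31, Ember 46 → Apollo.
The two rules disagree: plurality picks Ember, Borda picks Apollo.

No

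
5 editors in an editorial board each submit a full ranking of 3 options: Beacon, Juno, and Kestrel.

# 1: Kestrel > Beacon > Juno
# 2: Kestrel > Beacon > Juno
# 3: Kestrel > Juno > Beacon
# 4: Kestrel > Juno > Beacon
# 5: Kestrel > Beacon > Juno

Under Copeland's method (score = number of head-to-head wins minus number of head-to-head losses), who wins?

Pairwise results:
  Beacon vs Juno: Beacon wins 3–2.
  Beacon vs Kestrel: Kestrel wins 5–0.
  Juno vs Kestrel: Kestrel wins 5–0.
Copeland scores (wins − losses):
  Beacon: 1 − 1 = 0
  Juno: 0 − 2 = -2
  Kestrel: 2 − 0 = 2
Kestrel has the best Copeland score.

Kestrel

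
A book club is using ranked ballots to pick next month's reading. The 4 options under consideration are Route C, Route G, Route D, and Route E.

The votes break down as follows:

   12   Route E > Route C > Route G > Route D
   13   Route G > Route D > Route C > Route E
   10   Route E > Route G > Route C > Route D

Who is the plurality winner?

Route E

First-place vote totals:
  Route C: 0
  Route G: 13
  Route D: 0
  Route E: 22
Route E has the most first-place votes.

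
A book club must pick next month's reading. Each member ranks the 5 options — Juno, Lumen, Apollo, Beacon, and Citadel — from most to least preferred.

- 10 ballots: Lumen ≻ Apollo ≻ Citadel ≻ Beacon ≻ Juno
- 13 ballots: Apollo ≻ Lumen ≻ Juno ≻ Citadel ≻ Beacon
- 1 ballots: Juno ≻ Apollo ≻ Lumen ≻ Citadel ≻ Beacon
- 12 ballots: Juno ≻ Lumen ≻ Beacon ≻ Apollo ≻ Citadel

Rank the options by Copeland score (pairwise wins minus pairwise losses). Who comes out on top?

Pairwise results:
  Juno vs Lumen: Lumen wins 23–13.
  Juno vs Apollo: Apollo wins 23–13.
  Juno vs Beacon: Juno wins 26–10.
  Juno vs Citadel: Juno wins 26–10.
  Lumen vs Apollo: Lumen wins 22–14.
  Lumen vs Beacon: Lumen wins 36–0.
  Lumen vs Citadel: Lumen wins 36–0.
  Apollo vs Beacon: Apollo wins 24–12.
  Apollo vs Citadel: Apollo wins 36–0.
  Beacon vs Citadel: Citadel wins 24–12.
Copeland scores (wins − losses):
  Juno: 2 − 2 = 0
  Lumen: 4 − 0 = 4
  Apollo: 3 − 1 = 2
  Beacon: 0 − 4 = -4
  Citadel: 1 − 3 = -2
Lumen has the best Copeland score.

Lumen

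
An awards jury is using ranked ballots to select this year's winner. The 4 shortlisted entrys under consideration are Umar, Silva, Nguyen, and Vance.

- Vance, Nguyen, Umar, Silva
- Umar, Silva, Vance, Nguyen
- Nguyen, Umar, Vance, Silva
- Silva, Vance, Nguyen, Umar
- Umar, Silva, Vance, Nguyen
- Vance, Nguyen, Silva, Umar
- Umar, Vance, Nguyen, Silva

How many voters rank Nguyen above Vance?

1

Ballots ranking Nguyen above Vance: 1.
Ballots ranking Vance above Nguyen: 6.
So 1 of 7 voters prefer Nguyen to Vance.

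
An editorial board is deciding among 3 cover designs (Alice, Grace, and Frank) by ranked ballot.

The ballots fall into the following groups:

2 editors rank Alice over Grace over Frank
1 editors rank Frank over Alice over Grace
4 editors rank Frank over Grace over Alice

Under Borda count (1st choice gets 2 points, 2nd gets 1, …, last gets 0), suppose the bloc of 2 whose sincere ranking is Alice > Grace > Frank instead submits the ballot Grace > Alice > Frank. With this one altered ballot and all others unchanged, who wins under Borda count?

Frank

Borda totals with the altered ballot: Alice 3, Grace 8, Frank 10.
The winner is unchanged: still Frank.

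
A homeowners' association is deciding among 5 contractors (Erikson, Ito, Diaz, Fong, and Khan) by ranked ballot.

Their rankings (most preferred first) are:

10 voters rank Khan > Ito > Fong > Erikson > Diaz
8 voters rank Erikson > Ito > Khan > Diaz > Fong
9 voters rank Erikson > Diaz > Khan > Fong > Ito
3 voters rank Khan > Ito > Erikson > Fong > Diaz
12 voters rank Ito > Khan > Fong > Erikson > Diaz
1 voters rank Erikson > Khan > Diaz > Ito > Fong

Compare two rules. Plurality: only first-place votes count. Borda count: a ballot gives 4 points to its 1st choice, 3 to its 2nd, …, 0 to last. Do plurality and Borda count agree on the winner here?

Plurality first-place counts: Erikson 18, Ito 12, Diaz 0, Fong 0, Khan 13 → Erikson.
Borda totals: Erikson 100, Ito 112, Diaz 37, Fong 56, Khan 125 → Khan.
The two rules disagree: plurality picks Erikson, Borda picks Khan.

No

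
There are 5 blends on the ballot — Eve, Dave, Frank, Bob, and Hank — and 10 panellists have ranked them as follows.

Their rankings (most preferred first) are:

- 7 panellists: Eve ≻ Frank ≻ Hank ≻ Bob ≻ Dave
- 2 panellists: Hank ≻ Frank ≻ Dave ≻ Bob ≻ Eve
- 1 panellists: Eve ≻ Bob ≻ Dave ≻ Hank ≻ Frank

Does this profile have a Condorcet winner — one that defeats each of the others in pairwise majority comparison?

Head-to-head results (10 voters total):
Eve vs Dave: Eve wins 8–2.
Eve vs Frank: Eve wins 8–2.
Eve vs Bob: Eve wins 8–2.
Eve vs Hank: Eve wins 8–2.
Dave vs Frank: Frank wins 9–1.
Dave vs Bob: Bob wins 8–2.
Dave vs Hank: Hank wins 9–1.
Frank vs Bob: Frank wins 9–1.
Frank vs Hank: Frank wins 7–3.
Bob vs Hank: Hank wins 9–1.
Eve beats each rival — Dave (8–2), Frank (8–2), Bob (8–2), Hank (8–2) — so Eve is the Condorcet winner.

Yes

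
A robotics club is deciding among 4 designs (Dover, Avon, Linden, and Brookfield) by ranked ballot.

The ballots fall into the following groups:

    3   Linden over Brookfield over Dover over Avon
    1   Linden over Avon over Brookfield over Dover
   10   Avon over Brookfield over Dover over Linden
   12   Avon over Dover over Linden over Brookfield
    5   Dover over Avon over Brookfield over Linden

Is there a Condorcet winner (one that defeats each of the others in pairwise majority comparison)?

Head-to-head results (31 voters total):
Dover vs Avon: Avon wins 23–8.
Dover vs Linden: Dover wins 27–4.
Dover vs Brookfield: Dover wins 17–14.
Avon vs Linden: Avon wins 27–4.
Avon vs Brookfield: Avon wins 28–3.
Linden vs Brookfield: Linden wins 16–15.
Avon beats each rival — Dover (23–8), Linden (27–4), Brookfield (28–3) — so Avon is the Condorcet winner.

Yes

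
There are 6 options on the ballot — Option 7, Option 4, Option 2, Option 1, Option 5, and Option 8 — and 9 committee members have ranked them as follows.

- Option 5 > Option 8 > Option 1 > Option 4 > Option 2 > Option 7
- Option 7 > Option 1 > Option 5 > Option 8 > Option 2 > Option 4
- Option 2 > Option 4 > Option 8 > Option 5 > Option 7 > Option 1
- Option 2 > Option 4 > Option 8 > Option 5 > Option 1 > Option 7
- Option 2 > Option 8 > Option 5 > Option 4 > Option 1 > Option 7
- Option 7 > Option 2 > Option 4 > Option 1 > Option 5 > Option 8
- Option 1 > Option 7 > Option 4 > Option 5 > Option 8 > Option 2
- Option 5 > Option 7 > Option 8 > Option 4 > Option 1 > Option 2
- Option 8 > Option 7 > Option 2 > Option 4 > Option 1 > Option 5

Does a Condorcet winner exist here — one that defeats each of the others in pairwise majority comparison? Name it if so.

No Condorcet winner

Head-to-head results (9 voters total):
Option 7 vs Option 4: Option 7 wins 5–4.
Option 7 vs Option 2: Option 7 wins 5–4.
Option 7 vs Option 1: Option 7 wins 5–4.
Option 7 vs Option 5: Option 5 wins 5–4.
Option 7 vs Option 8: Option 8 wins 5–4.
Option 4 vs Option 2: Option 2 wins 6–3.
Option 4 vs Option 1: Option 4 wins 6–3.
Option 4 vs Option 5: Option 4 wins 5–4.
Option 4 vs Option 8: Option 8 wins 5–4.
Option 2 vs Option 1: Option 2 wins 5–4.
Option 2 vs Option 5: Option 2 wins 5–4.
Option 2 vs Option 8: Option 8 wins 5–4.
Option 1 vs Option 5: Option 5 wins 5–4.
Option 1 vs Option 8: Option 8 wins 6–3.
Option 5 vs Option 8: Option 5 wins 5–4.
No candidate beats all others: Option 7 beats Option 4 beats Option 5 beats Option 7, a majority cycle.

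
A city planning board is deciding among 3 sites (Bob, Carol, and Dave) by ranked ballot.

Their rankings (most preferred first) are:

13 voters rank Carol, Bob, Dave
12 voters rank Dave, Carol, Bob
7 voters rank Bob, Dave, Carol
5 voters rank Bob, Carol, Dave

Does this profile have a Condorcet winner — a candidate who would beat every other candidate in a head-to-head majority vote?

No

Head-to-head results (37 voters total):
Bob vs Carol: Carol wins 25–12.
Bob vs Dave: Bob wins 25–12.
Carol vs Dave: Dave wins 19–18.
No candidate beats all others: Bob beats Dave beats Carol beats Bob, a majority cycle.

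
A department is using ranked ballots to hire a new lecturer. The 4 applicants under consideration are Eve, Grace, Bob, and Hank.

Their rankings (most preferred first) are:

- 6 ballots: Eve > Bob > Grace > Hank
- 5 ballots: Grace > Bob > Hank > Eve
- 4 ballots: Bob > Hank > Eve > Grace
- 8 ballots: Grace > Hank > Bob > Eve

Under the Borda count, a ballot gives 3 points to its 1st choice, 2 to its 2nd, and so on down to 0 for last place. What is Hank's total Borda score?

29

Borda scores:
  Eve: 6·3 + 5·0 + 4·1 + 8·0 = 22
  Grace: 6·1 + 5·3 + 4·0 + 8·3 = 45
  Bob: 6·2 + 5·2 + 4·3 + 8·1 = 42
  Hank: 6·0 + 5·1 + 4·2 + 8·2 = 29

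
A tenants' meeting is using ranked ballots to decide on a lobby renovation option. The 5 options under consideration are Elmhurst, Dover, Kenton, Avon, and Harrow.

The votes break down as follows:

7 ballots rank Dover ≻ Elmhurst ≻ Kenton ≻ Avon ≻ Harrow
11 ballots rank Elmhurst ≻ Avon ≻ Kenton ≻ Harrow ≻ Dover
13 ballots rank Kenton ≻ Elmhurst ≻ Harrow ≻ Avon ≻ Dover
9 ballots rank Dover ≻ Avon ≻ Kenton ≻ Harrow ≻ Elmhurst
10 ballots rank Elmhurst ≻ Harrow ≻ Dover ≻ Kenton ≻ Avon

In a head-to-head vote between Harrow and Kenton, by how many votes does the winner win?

Ballots ranking Harrow above Kenton: 10.
Ballots ranking Kenton above Harrow: 7+11+13+9 = 40.
Kenton wins 40–10, a margin of 30.

30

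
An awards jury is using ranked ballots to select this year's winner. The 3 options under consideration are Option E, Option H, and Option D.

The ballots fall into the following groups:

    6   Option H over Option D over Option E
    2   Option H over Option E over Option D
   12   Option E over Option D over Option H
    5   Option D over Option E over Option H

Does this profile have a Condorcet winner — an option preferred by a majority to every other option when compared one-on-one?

Yes

Head-to-head results (25 voters total):
Option E vs Option H: Option E wins 17–8.
Option E vs Option D: Option E wins 14–11.
Option H vs Option D: Option D wins 17–8.
Option E beats each rival — Option H (17–8), Option D (14–11) — so Option E is the Condorcet winner.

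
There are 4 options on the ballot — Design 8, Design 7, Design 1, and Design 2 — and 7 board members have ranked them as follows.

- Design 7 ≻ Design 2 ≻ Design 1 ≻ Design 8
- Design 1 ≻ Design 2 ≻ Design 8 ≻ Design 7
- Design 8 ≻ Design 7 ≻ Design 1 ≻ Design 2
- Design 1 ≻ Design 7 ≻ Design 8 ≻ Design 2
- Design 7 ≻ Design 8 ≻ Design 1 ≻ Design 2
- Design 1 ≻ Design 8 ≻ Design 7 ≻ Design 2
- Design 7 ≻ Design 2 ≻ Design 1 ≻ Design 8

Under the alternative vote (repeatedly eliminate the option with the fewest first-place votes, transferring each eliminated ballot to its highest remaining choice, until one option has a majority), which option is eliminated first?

Design 2

Round 1: Design 7 3, Design 1 3, Design 8 1, Design 2 0. Design 2 has the fewest and is eliminated.
Round 2: Design 7 3, Design 1 3, Design 8 1. Design 8 has the fewest and is eliminated.
Round 3: Design 7 4, Design 1 3. Design 7 has a majority.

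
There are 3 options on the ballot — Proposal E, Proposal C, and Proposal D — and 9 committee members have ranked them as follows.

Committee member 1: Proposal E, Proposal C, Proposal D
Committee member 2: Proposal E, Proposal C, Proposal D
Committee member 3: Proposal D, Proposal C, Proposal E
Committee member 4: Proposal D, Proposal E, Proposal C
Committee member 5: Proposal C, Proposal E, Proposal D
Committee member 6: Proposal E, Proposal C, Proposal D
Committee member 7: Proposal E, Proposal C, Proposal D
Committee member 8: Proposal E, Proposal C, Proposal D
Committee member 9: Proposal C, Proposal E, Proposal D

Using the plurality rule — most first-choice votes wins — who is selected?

First-place vote totals:
  Proposal E: 5
  Proposal C: 2
  Proposal D: 2
Proposal E has the most first-place votes.

Proposal E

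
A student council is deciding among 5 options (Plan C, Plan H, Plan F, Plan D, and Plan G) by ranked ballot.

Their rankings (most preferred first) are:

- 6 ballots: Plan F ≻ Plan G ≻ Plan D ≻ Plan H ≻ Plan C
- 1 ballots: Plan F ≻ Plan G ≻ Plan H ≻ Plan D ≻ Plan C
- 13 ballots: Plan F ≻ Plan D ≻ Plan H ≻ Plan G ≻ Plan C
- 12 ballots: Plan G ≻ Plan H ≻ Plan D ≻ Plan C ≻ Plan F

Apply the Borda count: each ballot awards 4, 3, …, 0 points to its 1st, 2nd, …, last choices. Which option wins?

Plan G

Borda scores:
  Plan C: 6·0 + 0 + 13·0 + 12·1 = 12
  Plan H: 6·1 + 2 + 13·2 + 12·3 = 70
  Plan F: 6·4 + 4 + 13·4 + 12·0 = 80
  Plan D: 6·2 + 1 + 13·3 + 12·2 = 76
  Plan G: 6·3 + 3 + 13·1 + 12·4 = 82
Plan G has the highest total.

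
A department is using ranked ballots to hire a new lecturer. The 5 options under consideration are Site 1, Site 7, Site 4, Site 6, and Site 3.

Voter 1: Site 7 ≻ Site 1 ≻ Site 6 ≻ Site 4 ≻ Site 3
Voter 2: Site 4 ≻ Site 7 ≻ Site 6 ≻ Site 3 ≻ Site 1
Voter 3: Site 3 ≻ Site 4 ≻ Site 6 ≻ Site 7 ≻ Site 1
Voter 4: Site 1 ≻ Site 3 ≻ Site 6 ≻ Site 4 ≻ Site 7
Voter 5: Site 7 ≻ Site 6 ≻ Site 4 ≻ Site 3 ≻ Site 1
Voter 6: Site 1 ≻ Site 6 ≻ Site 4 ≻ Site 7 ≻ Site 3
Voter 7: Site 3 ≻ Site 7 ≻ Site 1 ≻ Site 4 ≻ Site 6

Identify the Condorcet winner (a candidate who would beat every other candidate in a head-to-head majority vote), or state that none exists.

There is no Condorcet winner

Head-to-head results (7 voters total):
Site 1 vs Site 7: Site 7 wins 5–2.
Site 1 vs Site 4: Site 1 wins 4–3.
Site 1 vs Site 6: Site 1 wins 4–3.
Site 1 vs Site 3: Site 3 wins 4–3.
Site 7 vs Site 4: Site 4 wins 4–3.
Site 7 vs Site 6: Site 7 wins 4–3.
Site 7 vs Site 3: Site 7 wins 4–3.
Site 4 vs Site 6: Site 6 wins 4–3.
Site 4 vs Site 3: Site 4 wins 4–3.
Site 6 vs Site 3: Site 6 wins 4–3.
No candidate beats all others: Site 1 beats Site 4 beats Site 7 beats Site 1, a majority cycle.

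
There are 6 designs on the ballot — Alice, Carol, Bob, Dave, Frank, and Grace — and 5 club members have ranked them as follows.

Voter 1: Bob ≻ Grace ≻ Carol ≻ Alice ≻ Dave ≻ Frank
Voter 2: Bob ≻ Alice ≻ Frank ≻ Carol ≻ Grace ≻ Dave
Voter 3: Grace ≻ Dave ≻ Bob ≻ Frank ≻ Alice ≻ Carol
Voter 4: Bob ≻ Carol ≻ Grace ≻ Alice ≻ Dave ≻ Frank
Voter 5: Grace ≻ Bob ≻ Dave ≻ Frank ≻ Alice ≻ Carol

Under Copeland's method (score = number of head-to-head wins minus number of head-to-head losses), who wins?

Bob

Pairwise results:
  Alice vs Carol: Alice wins 3–2.
  Alice vs Bob: Bob wins 5–0.
  Alice vs Dave: Alice wins 3–2.
  Alice vs Frank: Alice wins 3–2.
  Alice vs Grace: Grace wins 4–1.
  Carol vs Bob: Bob wins 5–0.
  Carol vs Dave: Carol wins 3–2.
  Carol vs Frank: Frank wins 3–2.
  Carol vs Grace: Grace wins 3–2.
  Bob vs Dave: Bob wins 4–1.
  Bob vs Frank: Bob wins 5–0.
  Bob vs Grace: Bob wins 3–2.
  Dave vs Frank: Dave wins 4–1.
  Dave vs Grace: Grace wins 5–0.
  Frank vs Grace: Grace wins 4–1.
Copeland scores (wins − losses):
  Alice: 3 − 2 = 1
  Carol: 1 − 4 = -3
  Bob: 5 − 0 = 5
  Dave: 1 − 4 = -3
  Frank: 1 − 4 = -3
  Grace: 4 − 1 = 3
Bob has the best Copeland score.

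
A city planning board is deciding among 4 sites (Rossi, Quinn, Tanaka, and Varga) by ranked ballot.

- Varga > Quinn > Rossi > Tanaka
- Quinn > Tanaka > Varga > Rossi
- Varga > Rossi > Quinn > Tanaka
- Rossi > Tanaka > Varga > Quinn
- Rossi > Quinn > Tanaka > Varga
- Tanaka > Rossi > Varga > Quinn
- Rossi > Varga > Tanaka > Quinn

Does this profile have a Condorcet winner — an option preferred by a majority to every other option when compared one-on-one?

Yes

Head-to-head results (7 voters total):
Rossi vs Quinn: Rossi wins 5–2.
Rossi vs Tanaka: Rossi wins 5–2.
Rossi vs Varga: Rossi wins 4–3.
Quinn vs Tanaka: Quinn wins 4–3.
Quinn vs Varga: Varga wins 5–2.
Tanaka vs Varga: Tanaka wins 4–3.
Rossi beats each rival — Quinn (5–2), Tanaka (5–2), Varga (4–3) — so Rossi is the Condorcet winner.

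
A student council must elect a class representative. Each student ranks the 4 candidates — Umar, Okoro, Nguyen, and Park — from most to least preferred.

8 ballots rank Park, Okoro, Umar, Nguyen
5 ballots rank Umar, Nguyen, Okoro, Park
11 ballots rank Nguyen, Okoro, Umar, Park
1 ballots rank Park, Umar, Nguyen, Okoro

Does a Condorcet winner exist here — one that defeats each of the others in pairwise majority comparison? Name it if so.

Head-to-head results (25 voters total):
Umar vs Okoro: Okoro wins 19–6.
Umar vs Nguyen: Umar wins 14–11.
Umar vs Park: Umar wins 16–9.
Okoro vs Nguyen: Nguyen wins 17–8.
Okoro vs Park: Okoro wins 16–9.
Nguyen vs Park: Nguyen wins 16–9.
No candidate beats all others: Umar beats Nguyen beats Okoro beats Umar, a majority cycle.

None — there is no Condorcet winner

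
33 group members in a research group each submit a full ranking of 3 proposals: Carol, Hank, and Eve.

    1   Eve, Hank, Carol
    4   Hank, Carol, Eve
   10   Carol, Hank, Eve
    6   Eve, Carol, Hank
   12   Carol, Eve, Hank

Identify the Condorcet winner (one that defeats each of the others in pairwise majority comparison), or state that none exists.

Carol

Head-to-head results (33 voters total):
Carol vs Hank: Carol wins 28–5.
Carol vs Eve: Carol wins 26–7.
Hank vs Eve: Eve wins 19–14.
Carol beats each rival — Hank (28–5), Eve (26–7) — so Carol is the Condorcet winner.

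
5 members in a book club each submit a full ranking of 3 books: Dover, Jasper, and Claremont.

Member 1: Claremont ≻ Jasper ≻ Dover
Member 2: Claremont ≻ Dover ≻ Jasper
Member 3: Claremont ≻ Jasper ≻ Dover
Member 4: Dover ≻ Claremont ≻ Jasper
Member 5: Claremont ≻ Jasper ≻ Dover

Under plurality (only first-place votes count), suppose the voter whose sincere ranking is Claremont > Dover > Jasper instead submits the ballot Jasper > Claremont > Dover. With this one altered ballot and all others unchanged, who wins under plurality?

Claremont

First-place totals with the altered ballot: Dover 1, Jasper 1, Claremont 3.
The winner is unchanged: still Claremont.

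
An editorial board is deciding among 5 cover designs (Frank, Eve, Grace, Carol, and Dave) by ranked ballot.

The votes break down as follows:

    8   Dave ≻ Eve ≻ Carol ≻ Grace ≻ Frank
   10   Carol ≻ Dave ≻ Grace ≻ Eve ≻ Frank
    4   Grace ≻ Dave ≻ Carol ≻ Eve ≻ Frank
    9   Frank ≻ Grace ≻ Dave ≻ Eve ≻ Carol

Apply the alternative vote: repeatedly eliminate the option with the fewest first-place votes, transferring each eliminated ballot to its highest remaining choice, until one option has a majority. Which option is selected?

Round 1: Carol 10, Frank 9, Dave 8, Grace 4, Eve 0. Eve has the fewest and is eliminated.
Round 2: Carol 10, Frank 9, Dave 8, Grace 4. Grace has the fewest and is eliminated.
Round 3: Dave 12, Carol 10, Frank 9. Frank has the fewest and is eliminated.
Round 4: Dave 21, Carol 10. Dave has a majority.

Dave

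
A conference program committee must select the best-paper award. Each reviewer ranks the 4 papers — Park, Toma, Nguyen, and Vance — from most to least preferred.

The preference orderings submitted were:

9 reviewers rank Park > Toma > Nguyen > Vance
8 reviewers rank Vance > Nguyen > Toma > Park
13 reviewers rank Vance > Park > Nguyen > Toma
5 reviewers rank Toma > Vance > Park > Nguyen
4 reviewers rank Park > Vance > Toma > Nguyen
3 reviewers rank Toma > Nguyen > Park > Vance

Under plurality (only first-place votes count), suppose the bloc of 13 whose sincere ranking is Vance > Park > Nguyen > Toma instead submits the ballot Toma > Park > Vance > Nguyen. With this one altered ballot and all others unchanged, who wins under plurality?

First-place totals with the altered ballot: Park 13, Toma 21, Nguyen 0, Vance 8.
The switch changes the winner from Vance to Toma.

Toma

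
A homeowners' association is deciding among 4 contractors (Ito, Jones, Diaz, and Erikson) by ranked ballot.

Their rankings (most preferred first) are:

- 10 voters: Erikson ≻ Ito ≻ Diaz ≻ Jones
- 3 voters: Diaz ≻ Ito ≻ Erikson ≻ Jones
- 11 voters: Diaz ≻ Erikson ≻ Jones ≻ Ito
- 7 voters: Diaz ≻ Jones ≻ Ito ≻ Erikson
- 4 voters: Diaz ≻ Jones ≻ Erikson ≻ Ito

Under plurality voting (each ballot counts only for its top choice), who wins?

First-place vote totals:
  Ito: 0
  Jones: 0
  Diaz: 25
  Erikson: 10
Diaz has the most first-place votes.

Diaz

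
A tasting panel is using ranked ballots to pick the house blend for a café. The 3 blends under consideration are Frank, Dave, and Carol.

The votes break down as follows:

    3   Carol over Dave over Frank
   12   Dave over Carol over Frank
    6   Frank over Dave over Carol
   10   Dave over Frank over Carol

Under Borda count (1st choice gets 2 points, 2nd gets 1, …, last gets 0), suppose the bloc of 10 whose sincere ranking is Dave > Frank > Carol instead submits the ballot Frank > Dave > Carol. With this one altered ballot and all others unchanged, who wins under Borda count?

Dave

Borda totals with the altered ballot: Frank 32, Dave 43, Carol 18.
The winner is unchanged: still Dave.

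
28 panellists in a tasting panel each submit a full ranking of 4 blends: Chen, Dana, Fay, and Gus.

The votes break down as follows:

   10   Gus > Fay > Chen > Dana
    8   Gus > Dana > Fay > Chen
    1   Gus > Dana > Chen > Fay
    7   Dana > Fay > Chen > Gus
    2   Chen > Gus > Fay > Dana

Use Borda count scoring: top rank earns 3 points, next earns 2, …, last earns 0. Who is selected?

Gus

Borda scores:
  Chen: 10·1 + 8·0 + 1 + 7·1 + 2·3 = 24
  Dana: 10·0 + 8·2 + 2 + 7·3 + 2·0 = 39
  Fay: 10·2 + 8·1 + 0 + 7·2 + 2·1 = 44
  Gus: 10·3 + 8·3 + 3 + 7·0 + 2·2 = 61
Gus has the highest total.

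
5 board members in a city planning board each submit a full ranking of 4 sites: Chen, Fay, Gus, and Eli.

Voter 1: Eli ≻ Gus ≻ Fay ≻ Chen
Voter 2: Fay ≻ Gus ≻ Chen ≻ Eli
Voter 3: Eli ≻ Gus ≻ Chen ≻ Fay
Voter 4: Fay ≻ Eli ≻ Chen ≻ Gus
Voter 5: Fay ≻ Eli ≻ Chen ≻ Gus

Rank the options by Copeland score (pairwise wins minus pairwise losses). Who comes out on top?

Fay

Pairwise results:
  Chen vs Fay: Fay wins 4–1.
  Chen vs Gus: Gus wins 3–2.
  Chen vs Eli: Eli wins 4–1.
  Fay vs Gus: Fay wins 3–2.
  Fay vs Eli: Fay wins 3–2.
  Gus vs Eli: Eli wins 4–1.
Copeland scores (wins − losses):
  Chen: 0 − 3 = -3
  Fay: 3 − 0 = 3
  Gus: 1 − 2 = -1
  Eli: 2 − 1 = 1
Fay has the best Copeland score.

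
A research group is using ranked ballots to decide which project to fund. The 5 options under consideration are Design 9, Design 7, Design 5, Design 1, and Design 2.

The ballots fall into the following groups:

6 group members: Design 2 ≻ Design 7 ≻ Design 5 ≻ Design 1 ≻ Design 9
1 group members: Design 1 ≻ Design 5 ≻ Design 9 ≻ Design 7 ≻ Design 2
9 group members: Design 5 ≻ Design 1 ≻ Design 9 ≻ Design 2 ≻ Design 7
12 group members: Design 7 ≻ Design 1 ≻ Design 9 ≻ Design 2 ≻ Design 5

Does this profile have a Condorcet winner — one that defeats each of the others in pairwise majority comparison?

No

Head-to-head results (28 voters total):
Design 9 vs Design 7: Design 7 wins 18–10.
Design 9 vs Design 5: Design 5 wins 16–12.
Design 9 vs Design 1: Design 1 wins 28–0.
Design 9 vs Design 2: Design 9 wins 22–6.
Design 7 vs Design 5: Design 7 wins 18–10.
Design 7 vs Design 1: Design 7 wins 18–10.
Design 7 vs Design 2: Design 2 wins 15–13.
Design 5 vs Design 1: Design 5 wins 15–13.
Design 5 vs Design 2: Design 2 wins 18–10.
Design 1 vs Design 2: Design 1 wins 22–6.
No candidate beats all others: Design 9 beats Design 2 beats Design 7 beats Design 9, a majority cycle.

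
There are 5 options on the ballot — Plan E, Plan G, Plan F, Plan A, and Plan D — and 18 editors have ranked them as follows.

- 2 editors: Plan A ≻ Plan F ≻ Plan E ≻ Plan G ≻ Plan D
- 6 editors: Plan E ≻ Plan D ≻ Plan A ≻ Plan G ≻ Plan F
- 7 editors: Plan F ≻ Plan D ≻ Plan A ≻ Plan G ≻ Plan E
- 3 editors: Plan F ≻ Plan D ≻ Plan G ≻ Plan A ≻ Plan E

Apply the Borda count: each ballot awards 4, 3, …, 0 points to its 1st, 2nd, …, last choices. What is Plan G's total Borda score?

Borda scores:
  Plan E: 2·2 + 6·4 + 7·0 + 3·0 = 28
  Plan G: 2·1 + 6·1 + 7·1 + 3·2 = 21
  Plan F: 2·3 + 6·0 + 7·4 + 3·4 = 46
  Plan A: 2·4 + 6·2 + 7·2 + 3·1 = 37
  Plan D: 2·0 + 6·3 + 7·3 + 3·3 = 48

21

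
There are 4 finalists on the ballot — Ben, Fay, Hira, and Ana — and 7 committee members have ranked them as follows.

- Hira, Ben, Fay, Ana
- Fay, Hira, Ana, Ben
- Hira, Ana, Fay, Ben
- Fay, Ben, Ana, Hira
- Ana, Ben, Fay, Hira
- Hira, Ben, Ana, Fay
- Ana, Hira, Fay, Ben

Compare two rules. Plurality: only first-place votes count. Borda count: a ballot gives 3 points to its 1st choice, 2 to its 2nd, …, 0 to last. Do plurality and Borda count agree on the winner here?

Yes

Plurality first-place counts: Ben 0, Fay 2, Hira 3, Ana 2 → Hira.
Borda totals: Ben 8, Fay 10, Hira 13, Ana 11 → Hira.
The two rules agree on Hira.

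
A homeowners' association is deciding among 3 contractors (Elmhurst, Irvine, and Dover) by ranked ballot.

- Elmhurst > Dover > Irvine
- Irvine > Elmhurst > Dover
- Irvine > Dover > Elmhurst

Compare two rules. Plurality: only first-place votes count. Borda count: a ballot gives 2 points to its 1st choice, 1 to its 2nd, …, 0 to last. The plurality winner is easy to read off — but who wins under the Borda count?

Plurality first-place counts: Elmhurst 1, Irvine 2, Dover 0 → Irvine.
Borda totals: Elmhurst 3, Irvine 4, Dover 2 → Irvine.

Irvine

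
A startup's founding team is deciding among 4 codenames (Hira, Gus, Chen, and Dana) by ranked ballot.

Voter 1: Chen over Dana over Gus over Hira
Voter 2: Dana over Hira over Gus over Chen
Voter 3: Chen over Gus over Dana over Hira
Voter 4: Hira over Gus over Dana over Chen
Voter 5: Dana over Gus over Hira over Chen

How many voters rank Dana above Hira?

4

Ballots ranking Dana above Hira: 4.
Ballots ranking Hira above Dana: 1.
So 4 of 5 voters prefer Dana to Hira.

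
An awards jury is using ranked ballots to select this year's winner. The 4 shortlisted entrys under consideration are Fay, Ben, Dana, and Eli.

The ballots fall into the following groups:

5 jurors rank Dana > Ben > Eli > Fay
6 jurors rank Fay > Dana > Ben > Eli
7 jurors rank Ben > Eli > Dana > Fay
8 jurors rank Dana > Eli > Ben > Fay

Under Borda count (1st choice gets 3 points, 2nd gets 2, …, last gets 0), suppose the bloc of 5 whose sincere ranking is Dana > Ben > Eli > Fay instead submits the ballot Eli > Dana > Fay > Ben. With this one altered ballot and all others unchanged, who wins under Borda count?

Dana

Borda totals with the altered ballot: Fay 23, Ben 35, Dana 53, Eli 45.
The winner is unchanged: still Dana.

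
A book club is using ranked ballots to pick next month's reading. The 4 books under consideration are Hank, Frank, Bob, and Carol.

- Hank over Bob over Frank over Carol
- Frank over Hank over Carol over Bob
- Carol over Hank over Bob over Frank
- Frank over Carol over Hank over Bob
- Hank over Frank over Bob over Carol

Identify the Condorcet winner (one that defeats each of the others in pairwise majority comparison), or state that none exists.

Head-to-head results (5 voters total):
Hank vs Frank: Hank wins 3–2.
Hank vs Bob: Hank wins 5–0.
Hank vs Carol: Hank wins 3–2.
Frank vs Bob: Frank wins 3–2.
Frank vs Carol: Frank wins 4–1.
Bob vs Carol: Carol wins 3–2.
Hank beats each rival — Frank (3–2), Bob (5–0), Carol (3–2) — so Hank is the Condorcet winner.

Hank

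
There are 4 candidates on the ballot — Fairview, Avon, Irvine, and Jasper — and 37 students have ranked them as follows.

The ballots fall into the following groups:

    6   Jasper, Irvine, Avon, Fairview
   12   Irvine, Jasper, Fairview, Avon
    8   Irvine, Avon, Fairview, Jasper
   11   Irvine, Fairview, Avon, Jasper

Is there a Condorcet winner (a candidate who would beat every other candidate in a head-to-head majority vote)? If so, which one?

Irvine

Head-to-head results (37 voters total):
Fairview vs Avon: Fairview wins 23–14.
Fairview vs Irvine: Irvine wins 37–0.
Fairview vs Jasper: Fairview wins 19–18.
Avon vs Irvine: Irvine wins 37–0.
Avon vs Jasper: Avon wins 19–18.
Irvine vs Jasper: Irvine wins 31–6.
Irvine beats each rival — Fairview (37–0), Avon (37–0), Jasper (31–6) — so Irvine is the Condorcet winner.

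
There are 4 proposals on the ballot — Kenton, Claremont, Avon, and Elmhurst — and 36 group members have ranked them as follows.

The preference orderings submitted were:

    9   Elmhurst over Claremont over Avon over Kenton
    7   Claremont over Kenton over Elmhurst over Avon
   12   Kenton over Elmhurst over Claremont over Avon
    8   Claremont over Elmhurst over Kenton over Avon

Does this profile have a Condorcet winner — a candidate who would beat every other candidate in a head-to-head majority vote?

No

Head-to-head results (36 voters total):
Kenton vs Claremont: Claremont wins 24–12.
Kenton vs Avon: Kenton wins 27–9.
Kenton vs Elmhurst: Kenton wins 19–17.
Claremont vs Avon: Claremont wins 36–0.
Claremont vs Elmhurst: Elmhurst wins 21–15.
Avon vs Elmhurst: Elmhurst wins 36–0.
No candidate beats all others: Kenton beats Elmhurst beats Claremont beats Kenton, a majority cycle.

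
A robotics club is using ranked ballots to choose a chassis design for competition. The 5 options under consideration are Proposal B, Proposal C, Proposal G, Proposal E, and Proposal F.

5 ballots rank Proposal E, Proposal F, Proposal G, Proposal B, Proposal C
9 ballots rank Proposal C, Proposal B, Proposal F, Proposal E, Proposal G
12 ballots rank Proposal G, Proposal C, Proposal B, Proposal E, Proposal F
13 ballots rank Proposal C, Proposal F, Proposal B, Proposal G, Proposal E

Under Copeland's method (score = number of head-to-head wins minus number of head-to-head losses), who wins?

Pairwise results:
  Proposal B vs Proposal C: Proposal C wins 34–5.
  Proposal B vs Proposal G: Proposal B wins 22–17.
  Proposal B vs Proposal E: Proposal B wins 34–5.
  Proposal B vs Proposal F: Proposal B wins 21–18.
  Proposal C vs Proposal G: Proposal C wins 22–17.
  Proposal C vs Proposal E: Proposal C wins 34–5.
  Proposal C vs Proposal F: Proposal C wins 34–5.
  Proposal G vs Proposal E: Proposal G wins 25–14.
  Proposal G vs Proposal F: Proposal F wins 27–12.
  Proposal E vs Proposal F: Proposal F wins 22–17.
Copeland scores (wins − losses):
  Proposal B: 3 − 1 = 2
  Proposal C: 4 − 0 = 4
  Proposal G: 1 − 3 = -2
  Proposal E: 0 − 4 = -4
  Proposal F: 2 − 2 = 0
Proposal C has the best Copeland score.

Proposal C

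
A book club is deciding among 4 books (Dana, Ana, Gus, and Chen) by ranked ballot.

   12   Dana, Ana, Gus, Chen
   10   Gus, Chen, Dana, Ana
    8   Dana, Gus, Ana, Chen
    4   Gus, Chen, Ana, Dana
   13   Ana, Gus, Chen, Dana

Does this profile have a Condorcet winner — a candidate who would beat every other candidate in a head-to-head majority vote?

Head-to-head results (47 voters total):
Dana vs Ana: Dana wins 30–17.
Dana vs Gus: Gus wins 27–20.
Dana vs Chen: Chen wins 27–20.
Ana vs Gus: Ana wins 25–22.
Ana vs Chen: Ana wins 33–14.
Gus vs Chen: Gus wins 47–0.
No candidate beats all others: Dana beats Ana beats Gus beats Dana, a majority cycle.

No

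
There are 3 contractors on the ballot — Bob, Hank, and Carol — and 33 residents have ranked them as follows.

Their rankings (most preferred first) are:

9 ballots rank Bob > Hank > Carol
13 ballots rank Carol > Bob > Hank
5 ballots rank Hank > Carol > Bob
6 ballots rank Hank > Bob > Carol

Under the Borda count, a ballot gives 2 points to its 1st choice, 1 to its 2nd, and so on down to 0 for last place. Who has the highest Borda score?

Borda scores:
  Bob: 9·2 + 13·1 + 5·0 + 6·1 = 37
  Hank: 9·1 + 13·0 + 5·2 + 6·2 = 31
  Carol: 9·0 + 13·2 + 5·1 + 6·0 = 31
Bob has the highest total.

Bob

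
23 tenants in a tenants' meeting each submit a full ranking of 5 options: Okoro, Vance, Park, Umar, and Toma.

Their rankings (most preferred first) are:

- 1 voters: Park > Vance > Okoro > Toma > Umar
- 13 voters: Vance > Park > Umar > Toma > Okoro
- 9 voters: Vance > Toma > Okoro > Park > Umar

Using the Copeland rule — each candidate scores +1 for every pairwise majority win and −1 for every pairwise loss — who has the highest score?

Vance

Pairwise results:
  Okoro vs Vance: Vance wins 23–0.
  Okoro vs Park: Park wins 14–9.
  Okoro vs Umar: Umar wins 13–10.
  Okoro vs Toma: Toma wins 22–1.
  Vance vs Park: Vance wins 22–1.
  Vance vs Umar: Vance wins 23–0.
  Vance vs Toma: Vance wins 23–0.
  Park vs Umar: Park wins 23–0.
  Park vs Toma: Park wins 14–9.
  Umar vs Toma: Umar wins 13–10.
Copeland scores (wins − losses):
  Okoro: 0 − 4 = -4
  Vance: 4 − 0 = 4
  Park: 3 − 1 = 2
  Umar: 2 − 2 = 0
  Toma: 1 − 3 = -2
Vance has the best Copeland score.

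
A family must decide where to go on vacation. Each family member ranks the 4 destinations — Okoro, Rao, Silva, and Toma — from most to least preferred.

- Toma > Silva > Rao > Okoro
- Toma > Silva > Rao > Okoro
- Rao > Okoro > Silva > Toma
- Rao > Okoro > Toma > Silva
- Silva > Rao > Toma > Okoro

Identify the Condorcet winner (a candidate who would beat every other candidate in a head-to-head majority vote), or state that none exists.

There is no Condorcet winner

Head-to-head results (5 voters total):
Okoro vs Rao: Rao wins 5–0.
Okoro vs Silva: Silva wins 3–2.
Okoro vs Toma: Toma wins 3–2.
Rao vs Silva: Silva wins 3–2.
Rao vs Toma: Rao wins 3–2.
Silva vs Toma: Toma wins 3–2.
No candidate beats all others: Rao beats Toma beats Silva beats Rao, a majority cycle.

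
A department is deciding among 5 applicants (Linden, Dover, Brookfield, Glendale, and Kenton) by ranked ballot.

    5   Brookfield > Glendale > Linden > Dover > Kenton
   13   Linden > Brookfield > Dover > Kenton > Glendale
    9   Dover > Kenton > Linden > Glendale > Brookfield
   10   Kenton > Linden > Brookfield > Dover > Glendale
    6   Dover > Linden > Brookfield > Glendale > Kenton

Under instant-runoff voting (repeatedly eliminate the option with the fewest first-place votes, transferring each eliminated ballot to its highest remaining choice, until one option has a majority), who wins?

Round 1: Dover 15, Linden 13, Kenton 10, Brookfield 5, Glendale 0. Glendale has the fewest and is eliminated.
Round 2: Dover 15, Linden 13, Kenton 10, Brookfield 5. Brookfield has the fewest and is eliminated.
Round 3: Linden 18, Dover 15, Kenton 10. Kenton has the fewest and is eliminated.
Round 4: Linden 28, Dover 15. Linden has a majority.

Linden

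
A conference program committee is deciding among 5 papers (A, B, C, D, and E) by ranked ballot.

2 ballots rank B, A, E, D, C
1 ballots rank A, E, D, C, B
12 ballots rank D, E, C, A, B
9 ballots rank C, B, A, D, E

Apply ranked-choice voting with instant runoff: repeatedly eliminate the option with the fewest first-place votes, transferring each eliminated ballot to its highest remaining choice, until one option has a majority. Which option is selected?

D

Round 1: D 12, C 9, B 2, A 1, E 0. E has the fewest and is eliminated.
Round 2: D 12, C 9, B 2, A 1. A has the fewest and is eliminated.
Round 3: D 13, C 9, B 2. D has a majority.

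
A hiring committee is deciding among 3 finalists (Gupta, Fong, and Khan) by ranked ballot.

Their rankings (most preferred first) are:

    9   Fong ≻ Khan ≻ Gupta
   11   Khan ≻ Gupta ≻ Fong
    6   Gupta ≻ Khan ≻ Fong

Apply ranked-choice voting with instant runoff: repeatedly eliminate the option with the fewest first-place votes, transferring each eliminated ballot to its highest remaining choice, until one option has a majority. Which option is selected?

Round 1: Khan 11, Fong 9, Gupta 6. Gupta has the fewest and is eliminated.
Round 2: Khan 17, Fong 9. Khan has a majority.

Khan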